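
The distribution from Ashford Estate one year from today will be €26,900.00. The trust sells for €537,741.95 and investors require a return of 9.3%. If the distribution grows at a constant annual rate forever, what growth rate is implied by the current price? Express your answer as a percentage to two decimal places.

4.30%

P = D₁/(r−g) ⇒ g = r − D₁/P = 0.093 − €26,900.00/€537,741.95 = 0.042976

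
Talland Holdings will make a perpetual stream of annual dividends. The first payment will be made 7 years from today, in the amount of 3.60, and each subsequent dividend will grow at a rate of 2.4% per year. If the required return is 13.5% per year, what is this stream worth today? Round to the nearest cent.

15.17

Value at end of year 6: C₁ / (r − g) = 3.60 / (0.135 − 0.024) = 32.4324
Discount to today: PV = 32.4324 / (1 + 0.135)^6 = 32.4324 / 2.137840 = 15.17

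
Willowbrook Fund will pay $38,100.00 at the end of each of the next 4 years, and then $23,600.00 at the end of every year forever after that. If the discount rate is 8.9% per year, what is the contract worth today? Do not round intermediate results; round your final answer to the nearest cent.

$312247.77

PV of 4-year annuity: $38,100.00 × [1 − (1+0.089)^−4] / 0.089 = 123704.74517
Perpetuity value at year 4: $23,600.00 / 0.089 = 265168.53933
PV of perpetuity: 265168.53933 / (1+0.089)^4 = 188543.02788
Total PV = 123704.74517 + 188543.02788 = 312247.77305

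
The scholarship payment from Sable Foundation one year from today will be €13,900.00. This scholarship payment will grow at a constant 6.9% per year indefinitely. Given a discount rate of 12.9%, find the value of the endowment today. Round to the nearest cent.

€231666.67

Growing perpetuity: P = D₁ / (r − g) = €13,900.0000 / (0.129 − 0.069) = €231,666.67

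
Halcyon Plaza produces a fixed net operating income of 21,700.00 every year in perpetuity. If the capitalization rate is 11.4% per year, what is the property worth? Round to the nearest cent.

190350.88

Level perpetuity: PV = C / r = 21,700.00 / 0.114 = 190,350.88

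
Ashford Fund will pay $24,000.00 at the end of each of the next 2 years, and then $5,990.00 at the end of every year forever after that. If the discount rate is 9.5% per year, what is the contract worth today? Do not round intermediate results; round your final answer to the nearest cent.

PV of 2-year annuity: $24,000.00 × [1 − (1+0.095)^−2] / 0.095 = 41934.07143
Perpetuity value at year 2: $5,990.00 / 0.095 = 63052.63158
PV of perpetuity: 63052.63158 / (1+0.095)^2 = 52586.58625
Total PV = 41934.07143 + 52586.58625 = 94520.65768

$94520.66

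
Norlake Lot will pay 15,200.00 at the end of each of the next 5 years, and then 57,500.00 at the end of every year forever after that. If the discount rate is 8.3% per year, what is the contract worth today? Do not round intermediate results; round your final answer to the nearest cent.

525206.47

PV of 5-year annuity: 15,200.00 × [1 − (1+0.083)^−5] / 0.083 = 60212.34308
Perpetuity value at year 5: 57,500.00 / 0.083 = 692771.08434
PV of perpetuity: 692771.08434 / (1+0.083)^5 = 464994.12862
Total PV = 60212.34308 + 464994.12862 = 525206.47170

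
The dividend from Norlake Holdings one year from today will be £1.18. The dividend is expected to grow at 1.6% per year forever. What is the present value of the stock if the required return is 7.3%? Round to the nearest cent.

£20.70

Growing perpetuity: P = D₁ / (r − g) = £1.1800 / (0.073 − 0.016) = £20.70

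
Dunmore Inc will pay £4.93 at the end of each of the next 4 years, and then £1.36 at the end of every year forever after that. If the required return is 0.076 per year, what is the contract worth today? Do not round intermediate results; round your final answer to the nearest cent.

PV of 4-year annuity: £4.93 × [1 − (1+0.076)^−4] / 0.076 = 16.47523
Perpetuity value at year 4: £1.36 / 0.076 = 17.89474
PV of perpetuity: 17.89474 / (1+0.076)^4 = 13.34985
Total PV = 16.47523 + 13.34985 = 29.82508

£29.83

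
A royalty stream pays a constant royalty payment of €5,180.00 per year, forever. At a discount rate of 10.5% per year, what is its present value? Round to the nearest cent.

€49333.33

Level perpetuity: PV = C / r = €5,180.00 / 0.105 = €49,333.33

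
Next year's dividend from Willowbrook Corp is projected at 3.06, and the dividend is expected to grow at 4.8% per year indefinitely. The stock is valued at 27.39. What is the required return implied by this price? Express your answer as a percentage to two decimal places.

P = D₁/(r − g) ⇒ r = D₁/P + g = 3.0600/27.39 + 0.048 = 0.111720 + 0.048 = 0.159720

15.97%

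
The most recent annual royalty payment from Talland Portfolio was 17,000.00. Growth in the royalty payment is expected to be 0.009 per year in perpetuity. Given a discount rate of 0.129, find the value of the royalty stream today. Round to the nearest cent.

142941.67

D₁ = D₀ × (1 + g) = 17,000.00 × 1.009 = 17,153.0000
Growing perpetuity: P = D₁ / (r − g) = 17,153.0000 / (0.129 − 0.009) = 142,941.67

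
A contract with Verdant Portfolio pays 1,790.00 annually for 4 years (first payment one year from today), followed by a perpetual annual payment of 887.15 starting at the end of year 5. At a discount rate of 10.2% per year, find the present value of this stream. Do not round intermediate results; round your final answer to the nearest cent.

11547.12

PV of 4-year annuity: 1,790.00 × [1 − (1+0.102)^−4] / 0.102 = 5649.58077
Perpetuity value at year 4: 887.15 / 0.102 = 8697.54902
PV of perpetuity: 8697.54902 / (1+0.102)^4 = 5897.53473
Total PV = 5649.58077 + 5897.53473 = 11547.11550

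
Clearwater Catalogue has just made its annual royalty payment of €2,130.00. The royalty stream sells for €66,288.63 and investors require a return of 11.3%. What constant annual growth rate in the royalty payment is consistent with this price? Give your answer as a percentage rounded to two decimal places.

P = D₀(1+g)/(r−g) ⇒ P(r−g) = D₀(1+g) ⇒ g(P+D₀) = P·r − D₀
g = (P·r − D₀)/(P + D₀) = (€66,288.63×0.113 − €2,130.00) / (€66,288.63 + €2,130.00) = 0.078350

7.84%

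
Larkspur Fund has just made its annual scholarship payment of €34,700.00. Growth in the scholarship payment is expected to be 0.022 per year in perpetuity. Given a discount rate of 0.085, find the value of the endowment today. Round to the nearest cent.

D₁ = D₀ × (1 + g) = €34,700.00 × 1.022 = €35,463.4000
Growing perpetuity: P = D₁ / (r − g) = €35,463.4000 / (0.085 − 0.022) = €562,911.11

€562911.11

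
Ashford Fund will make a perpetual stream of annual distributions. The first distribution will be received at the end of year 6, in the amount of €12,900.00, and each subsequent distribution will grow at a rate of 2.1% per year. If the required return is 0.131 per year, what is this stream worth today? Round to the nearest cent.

Value at end of year 5: C₁ / (r − g) = €12,900.00 / (0.131 − 0.021) = €117,272.7273
Discount to today: PV = €117,272.7273 / (1 + 0.131)^5 = €117,272.7273 / 1.850602 = €63,370.04

€63370.04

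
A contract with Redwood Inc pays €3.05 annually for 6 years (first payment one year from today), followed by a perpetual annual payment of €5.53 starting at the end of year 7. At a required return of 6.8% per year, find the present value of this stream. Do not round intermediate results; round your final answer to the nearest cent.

PV of 6-year annuity: €3.05 × [1 − (1+0.068)^−6] / 0.068 = 14.62814
Perpetuity value at year 6: €5.53 / 0.068 = 81.32353
PV of perpetuity: 81.32353 / (1+0.068)^6 = 54.80103
Total PV = 14.62814 + 54.80103 = 69.42917

€69.43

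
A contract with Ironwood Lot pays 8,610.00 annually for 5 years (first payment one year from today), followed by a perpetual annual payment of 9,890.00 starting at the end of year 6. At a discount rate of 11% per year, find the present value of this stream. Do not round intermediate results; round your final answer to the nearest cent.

85178.34

PV of 5-year annuity: 8,610.00 × [1 − (1+0.11)^−5] / 0.11 = 31821.67332
Perpetuity value at year 5: 9,890.00 / 0.11 = 89909.09091
PV of perpetuity: 89909.09091 / (1+0.11)^5 = 53356.66940
Total PV = 31821.67332 + 53356.66940 = 85178.34273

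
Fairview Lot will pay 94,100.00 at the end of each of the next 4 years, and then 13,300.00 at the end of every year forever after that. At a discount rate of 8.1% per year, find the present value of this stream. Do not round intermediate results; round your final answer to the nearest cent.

PV of 4-year annuity: 94,100.00 × [1 − (1+0.081)^−4] / 0.081 = 310978.64783
Perpetuity value at year 4: 13,300.00 / 0.081 = 164197.53086
PV of perpetuity: 164197.53086 / (1+0.081)^4 = 120244.11943
Total PV = 310978.64783 + 120244.11943 = 431222.76726

431222.77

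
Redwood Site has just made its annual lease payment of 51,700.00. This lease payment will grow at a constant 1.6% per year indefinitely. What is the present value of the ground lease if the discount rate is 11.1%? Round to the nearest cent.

552917.89

D₁ = D₀ × (1 + g) = 51,700.00 × 1.016 = 52,527.2000
Growing perpetuity: P = D₁ / (r − g) = 52,527.2000 / (0.111 − 0.016) = 552,917.89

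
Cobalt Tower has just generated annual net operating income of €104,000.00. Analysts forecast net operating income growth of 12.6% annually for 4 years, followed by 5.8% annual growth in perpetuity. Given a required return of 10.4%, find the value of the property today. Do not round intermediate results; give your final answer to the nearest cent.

D_1 = 117104.00000
D_2 = 131859.10400
D_3 = 148473.35110
D_4 = 167180.99334
Terminal value at year 4: TV = D_4×(1+g_2)/(r−g_2) = 176877.49096/0.046 = 3845162.84689
P_0 = D_1/(1+r)^1 + D_2/(1+r)^2 + D_3/(1+r)^3 + D_4/(1+r)^4 + TV/(1+r)^4
    = 106072.46377 + 108186.22663 + 110342.11158 + 112540.95801 + 2588442.03424 = 3025583.79424

€3025583.79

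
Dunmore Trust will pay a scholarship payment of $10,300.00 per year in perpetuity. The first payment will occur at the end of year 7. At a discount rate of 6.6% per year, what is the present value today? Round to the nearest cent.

$106353.08

Value at end of year 6: C / r = $10,300.00 / 0.066 = $156,060.6061
Discount to today: PV = $156,060.6061 / (1 + 0.066)^6 = $156,060.6061 / 1.467382 = $106,353.08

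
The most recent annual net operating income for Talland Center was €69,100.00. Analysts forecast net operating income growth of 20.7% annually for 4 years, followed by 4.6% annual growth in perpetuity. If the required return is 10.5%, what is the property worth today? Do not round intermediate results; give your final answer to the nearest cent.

D_1 = 83403.70000
D_2 = 100668.26590
D_3 = 121506.59694
D_4 = 146658.46251
Terminal value at year 4: TV = D_4×(1+g_2)/(r−g_2) = 153404.75178/0.059 = 2600080.53870
P_0 = D_1/(1+r)^1 + D_2/(1+r)^2 + D_3/(1+r)^3 + D_4/(1+r)^4 + TV/(1+r)^4
    = 75478.46154 + 82445.70414 + 90056.07683 + 98368.94546 + 1743964.69414 = 2090313.88211

€2090313.88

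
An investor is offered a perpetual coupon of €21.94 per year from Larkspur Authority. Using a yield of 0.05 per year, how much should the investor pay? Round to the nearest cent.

€438.80

Level perpetuity: PV = C / r = €21.94 / 0.05 = €438.80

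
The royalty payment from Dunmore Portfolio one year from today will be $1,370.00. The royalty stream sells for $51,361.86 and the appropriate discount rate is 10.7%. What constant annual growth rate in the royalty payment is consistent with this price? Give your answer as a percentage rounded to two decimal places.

P = D₁/(r−g) ⇒ g = r − D₁/P = 0.107 − $1,370.00/$51,361.86 = 0.080327

8.03%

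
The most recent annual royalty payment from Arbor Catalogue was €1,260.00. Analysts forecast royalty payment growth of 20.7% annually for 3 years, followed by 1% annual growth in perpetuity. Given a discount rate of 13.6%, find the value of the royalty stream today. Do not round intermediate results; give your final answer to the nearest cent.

D_1 = 1520.82000
D_2 = 1835.62974
D_3 = 2215.60510
Terminal value at year 3: TV = D_3×(1+g_2)/(r−g_2) = 2237.76115/0.126 = 17760.00910
P_0 = D_1/(1+r)^1 + D_2/(1+r)^2 + D_3/(1+r)^3 + TV/(1+r)^3
    = 1338.75000 + 1422.42188 + 1511.32324 + 12114.57520 = 16387.07031

€16387.07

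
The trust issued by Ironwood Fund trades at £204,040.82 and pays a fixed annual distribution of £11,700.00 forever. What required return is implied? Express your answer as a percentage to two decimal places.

P = C/r ⇒ r = C/P = £11,700.00/£204,040.82 = 0.057341

5.73%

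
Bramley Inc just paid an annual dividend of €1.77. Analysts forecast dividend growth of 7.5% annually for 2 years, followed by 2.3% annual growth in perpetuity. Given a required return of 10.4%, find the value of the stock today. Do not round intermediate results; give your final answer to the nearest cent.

D_1 = 1.90275
D_2 = 2.04546
Terminal value at year 2: TV = D_2×(1+g_2)/(r−g_2) = 2.09250/0.081 = 25.83335
P_0 = D_1/(1+r)^1 + D_2/(1+r)^2 + TV/(1+r)^2
    = 1.72351 + 1.67823 + 21.19545 = 24.59719

€24.60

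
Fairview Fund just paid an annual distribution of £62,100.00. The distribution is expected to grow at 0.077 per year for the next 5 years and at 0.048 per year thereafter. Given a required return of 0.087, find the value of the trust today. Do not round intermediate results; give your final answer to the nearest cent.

£1895413.87

D_1 = 66881.70000
D_2 = 72031.59090
D_3 = 77578.02340
D_4 = 83551.53120
D_5 = 89984.99910
Terminal value at year 5: TV = D_5×(1+g_2)/(r−g_2) = 94304.27906/0.039 = 2418058.43745
P_0 = D_1/(1+r)^1 + D_2/(1+r)^2 + D_3/(1+r)^3 + D_4/(1+r)^4 + D_5/(1+r)^5 + TV/(1+r)^5
    = 61528.70285 + 60962.66143 + 60401.82738 + 59846.15279 + 59295.59021 + 1593378.93686 = 1895413.87151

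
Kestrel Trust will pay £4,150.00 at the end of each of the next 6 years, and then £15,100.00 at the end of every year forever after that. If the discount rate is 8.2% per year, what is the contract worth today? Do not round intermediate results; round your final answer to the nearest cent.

£133831.48

PV of 6-year annuity: £4,150.00 × [1 − (1+0.082)^−6] / 0.082 = 19069.10315
Perpetuity value at year 6: £15,100.00 / 0.082 = 184146.34146
PV of perpetuity: 184146.34146 / (1+0.082)^6 = 114762.37577
Total PV = 19069.10315 + 114762.37577 = 133831.47893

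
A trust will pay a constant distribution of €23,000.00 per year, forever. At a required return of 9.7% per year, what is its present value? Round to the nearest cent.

Level perpetuity: PV = C / r = €23,000.00 / 0.097 = €237,113.40

€237113.40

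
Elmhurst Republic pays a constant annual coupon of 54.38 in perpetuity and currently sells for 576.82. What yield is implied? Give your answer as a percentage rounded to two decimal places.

P = C/r ⇒ r = C/P = 54.38/576.82 = 0.094276

9.43%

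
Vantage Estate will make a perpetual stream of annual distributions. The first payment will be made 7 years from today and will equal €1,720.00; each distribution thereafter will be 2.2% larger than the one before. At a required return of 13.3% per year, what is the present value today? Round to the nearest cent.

€7325.31

Value at end of year 6: C₁ / (r − g) = €1,720.00 / (0.133 − 0.022) = €15,495.4955
Discount to today: PV = €15,495.4955 / (1 + 0.133)^6 = €15,495.4955 / 2.115336 = €7,325.31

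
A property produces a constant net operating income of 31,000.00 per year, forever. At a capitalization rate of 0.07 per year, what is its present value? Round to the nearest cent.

Level perpetuity: PV = C / r = 31,000.00 / 0.07 = 442,857.14

442857.14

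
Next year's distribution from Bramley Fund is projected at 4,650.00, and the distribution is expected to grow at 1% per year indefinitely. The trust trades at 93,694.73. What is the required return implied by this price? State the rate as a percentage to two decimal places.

P = D₁/(r − g) ⇒ r = D₁/P + g = 4,650.0000/93,694.73 + 0.01 = 0.049629 + 0.01 = 0.059629

5.96%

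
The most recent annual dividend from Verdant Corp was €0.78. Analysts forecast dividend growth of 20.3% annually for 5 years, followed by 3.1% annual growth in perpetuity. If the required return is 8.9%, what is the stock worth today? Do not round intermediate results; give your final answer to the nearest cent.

D_1 = 0.93834
D_2 = 1.12882
D_3 = 1.35797
D_4 = 1.63364
D_5 = 1.96527
Terminal value at year 5: TV = D_5×(1+g_2)/(r−g_2) = 2.02620/0.058 = 34.93441
P_0 = D_1/(1+r)^1 + D_2/(1+r)^2 + D_3/(1+r)^3 + D_4/(1+r)^4 + D_5/(1+r)^5 + TV/(1+r)^5
    = 0.86165 + 0.95185 + 1.05150 + 1.16157 + 1.28317 + 22.80941 = 28.11915

€28.12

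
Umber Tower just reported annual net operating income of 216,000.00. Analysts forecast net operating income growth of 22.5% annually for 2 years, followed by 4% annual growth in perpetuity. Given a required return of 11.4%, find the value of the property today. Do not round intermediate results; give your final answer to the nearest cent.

D_1 = 264600.00000
D_2 = 324135.00000
Terminal value at year 2: TV = D_2×(1+g_2)/(r−g_2) = 337100.40000/0.074 = 4555410.81081
P_0 = D_1/(1+r)^1 + D_2/(1+r)^2 + TV/(1+r)^2
    = 237522.44165 + 261189.39948 + 3670769.93867 = 4169481.77980

4169481.78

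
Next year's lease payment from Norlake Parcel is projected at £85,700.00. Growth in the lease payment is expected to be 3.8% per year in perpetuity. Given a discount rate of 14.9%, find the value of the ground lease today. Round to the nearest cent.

£772072.07

Growing perpetuity: P = D₁ / (r − g) = £85,700.0000 / (0.149 − 0.038) = £772,072.07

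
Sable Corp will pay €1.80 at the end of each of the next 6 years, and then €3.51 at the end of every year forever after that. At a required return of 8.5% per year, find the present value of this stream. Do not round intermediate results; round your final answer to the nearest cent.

€33.51

PV of 6-year annuity: €1.80 × [1 − (1+0.085)^−6] / 0.085 = 8.19646
Perpetuity value at year 6: €3.51 / 0.085 = 41.29412
PV of perpetuity: 41.29412 / (1+0.085)^6 = 25.31103
Total PV = 8.19646 + 25.31103 = 33.50748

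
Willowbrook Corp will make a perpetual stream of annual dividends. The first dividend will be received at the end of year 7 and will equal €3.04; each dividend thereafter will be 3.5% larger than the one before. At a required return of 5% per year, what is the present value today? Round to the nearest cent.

Value at end of year 6: C₁ / (r − g) = €3.04 / (0.05 − 0.035) = €202.6667
Discount to today: PV = €202.6667 / (1 + 0.05)^6 = €202.6667 / 1.340096 = €151.23

€151.23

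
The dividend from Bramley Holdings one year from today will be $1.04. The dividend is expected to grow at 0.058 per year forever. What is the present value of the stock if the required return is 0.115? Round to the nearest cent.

$18.25

Growing perpetuity: P = D₁ / (r − g) = $1.0400 / (0.115 − 0.058) = $18.25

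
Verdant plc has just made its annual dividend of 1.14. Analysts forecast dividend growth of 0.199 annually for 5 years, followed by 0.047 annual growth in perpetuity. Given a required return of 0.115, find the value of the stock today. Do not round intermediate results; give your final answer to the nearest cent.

D_1 = 1.36686
D_2 = 1.63887
D_3 = 1.96500
D_4 = 2.35603
D_5 = 2.82488
Terminal value at year 5: TV = D_5×(1+g_2)/(r−g_2) = 2.95765/0.068 = 43.49492
P_0 = D_1/(1+r)^1 + D_2/(1+r)^2 + D_3/(1+r)^3 + D_4/(1+r)^4 + D_5/(1+r)^5 + TV/(1+r)^5
    = 1.22588 + 1.31824 + 1.41755 + 1.52434 + 1.63918 + 25.23854 = 32.36373

32.36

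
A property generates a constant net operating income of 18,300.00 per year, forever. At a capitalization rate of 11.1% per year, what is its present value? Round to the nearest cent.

164864.86

Level perpetuity: PV = C / r = 18,300.00 / 0.111 = 164,864.86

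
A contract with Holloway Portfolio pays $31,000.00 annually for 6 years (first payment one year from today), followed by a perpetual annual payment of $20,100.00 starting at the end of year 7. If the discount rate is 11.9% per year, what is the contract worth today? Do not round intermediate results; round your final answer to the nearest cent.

$213849.11

PV of 6-year annuity: $31,000.00 × [1 − (1+0.119)^−6] / 0.119 = 127815.41793
Perpetuity value at year 6: $20,100.00 / 0.119 = 168907.56303
PV of perpetuity: 168907.56303 / (1+0.119)^6 = 86033.69527
Total PV = 127815.41793 + 86033.69527 = 213849.11320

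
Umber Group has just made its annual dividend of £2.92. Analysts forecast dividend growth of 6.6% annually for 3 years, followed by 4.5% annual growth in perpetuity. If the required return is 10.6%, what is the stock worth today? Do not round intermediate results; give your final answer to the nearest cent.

D_1 = 3.11272
D_2 = 3.31816
D_3 = 3.53716
Terminal value at year 3: TV = D_3×(1+g_2)/(r−g_2) = 3.69633/0.061 = 60.59558
P_0 = D_1/(1+r)^1 + D_2/(1+r)^2 + D_3/(1+r)^3 + TV/(1+r)^3
    = 2.81439 + 2.71261 + 2.61450 + 44.78943 = 52.93094

£52.93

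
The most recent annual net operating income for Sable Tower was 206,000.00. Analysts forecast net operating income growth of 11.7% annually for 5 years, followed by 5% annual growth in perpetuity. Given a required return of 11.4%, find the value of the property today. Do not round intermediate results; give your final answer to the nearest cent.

4463792.03

D_1 = 230102.00000
D_2 = 257023.93400
D_3 = 287095.73428
D_4 = 320685.93519
D_5 = 358206.18961
Terminal value at year 5: TV = D_5×(1+g_2)/(r−g_2) = 376116.49909/0.064 = 5876820.29822
P_0 = D_1/(1+r)^1 + D_2/(1+r)^2 + D_3/(1+r)^3 + D_4/(1+r)^4 + D_5/(1+r)^5 + TV/(1+r)^5
    = 206554.75763 + 207111.00922 + 207668.75880 + 208228.01039 + 208788.76805 + 3425440.72583 = 4463792.02992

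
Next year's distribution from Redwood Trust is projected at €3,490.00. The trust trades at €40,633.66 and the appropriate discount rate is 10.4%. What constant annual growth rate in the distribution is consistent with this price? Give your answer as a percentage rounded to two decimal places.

1.81%

P = D₁/(r−g) ⇒ g = r − D₁/P = 0.104 − €3,490.00/€40,633.66 = 0.018111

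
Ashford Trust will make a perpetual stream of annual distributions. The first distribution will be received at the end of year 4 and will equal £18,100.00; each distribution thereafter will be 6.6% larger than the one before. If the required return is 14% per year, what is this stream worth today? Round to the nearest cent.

Value at end of year 3: C₁ / (r − g) = £18,100.00 / (0.14 − 0.066) = £244,594.5946
Discount to today: PV = £244,594.5946 / (1 + 0.14)^3 = £244,594.5946 / 1.481544 = £165,094.38

£165094.38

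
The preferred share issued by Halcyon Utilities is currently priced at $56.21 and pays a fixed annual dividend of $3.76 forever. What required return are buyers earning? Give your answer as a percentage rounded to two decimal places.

P = C/r ⇒ r = C/P = $3.76/$56.21 = 0.066892

6.69%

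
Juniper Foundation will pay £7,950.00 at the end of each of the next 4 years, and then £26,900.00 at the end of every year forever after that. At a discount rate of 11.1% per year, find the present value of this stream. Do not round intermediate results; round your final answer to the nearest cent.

£183676.30

PV of 4-year annuity: £7,950.00 × [1 − (1+0.111)^−4] / 0.111 = 24611.87460
Perpetuity value at year 4: £26,900.00 / 0.111 = 242342.34234
PV of perpetuity: 242342.34234 / (1+0.111)^4 = 159064.42704
Total PV = 24611.87460 + 159064.42704 = 183676.30164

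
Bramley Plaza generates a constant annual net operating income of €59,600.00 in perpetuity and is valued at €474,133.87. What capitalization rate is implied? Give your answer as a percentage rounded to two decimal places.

P = C/r ⇒ r = C/P = €59,600.00/€474,133.87 = 0.125703

12.57%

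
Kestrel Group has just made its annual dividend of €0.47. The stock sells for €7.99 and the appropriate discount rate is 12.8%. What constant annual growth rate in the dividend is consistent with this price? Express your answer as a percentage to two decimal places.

P = D₀(1+g)/(r−g) ⇒ P(r−g) = D₀(1+g) ⇒ g(P+D₀) = P·r − D₀
g = (P·r − D₀)/(P + D₀) = (€7.99×0.128 − €0.47) / (€7.99 + €0.47) = 0.065333

6.53%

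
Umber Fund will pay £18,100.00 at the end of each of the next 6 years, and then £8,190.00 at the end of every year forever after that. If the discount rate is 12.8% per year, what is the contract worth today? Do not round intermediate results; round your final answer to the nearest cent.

PV of 6-year annuity: £18,100.00 × [1 − (1+0.128)^−6] / 0.128 = 72760.44420
Perpetuity value at year 6: £8,190.00 / 0.128 = 63984.37500
PV of perpetuity: 63984.37500 / (1+0.128)^6 = 31061.27898
Total PV = 72760.44420 + 31061.27898 = 103821.72318

£103821.72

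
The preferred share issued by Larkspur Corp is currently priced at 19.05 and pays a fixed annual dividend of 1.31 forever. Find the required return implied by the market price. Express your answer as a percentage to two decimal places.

6.88%

P = C/r ⇒ r = C/P = 1.31/19.05 = 0.068766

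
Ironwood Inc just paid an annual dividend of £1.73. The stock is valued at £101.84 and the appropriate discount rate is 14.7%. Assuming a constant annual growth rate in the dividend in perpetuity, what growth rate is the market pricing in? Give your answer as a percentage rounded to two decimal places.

12.78%

P = D₀(1+g)/(r−g) ⇒ P(r−g) = D₀(1+g) ⇒ g(P+D₀) = P·r − D₀
g = (P·r − D₀)/(P + D₀) = (£101.84×0.147 − £1.73) / (£101.84 + £1.73) = 0.127841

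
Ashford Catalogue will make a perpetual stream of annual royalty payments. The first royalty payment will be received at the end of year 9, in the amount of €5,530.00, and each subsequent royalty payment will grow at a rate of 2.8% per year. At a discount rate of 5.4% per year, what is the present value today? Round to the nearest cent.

€139645.48

Value at end of year 8: C₁ / (r − g) = €5,530.00 / (0.054 − 0.028) = €212,692.3077
Discount to today: PV = €212,692.3077 / (1 + 0.054)^8 = €212,692.3077 / 1.523088 = €139,645.48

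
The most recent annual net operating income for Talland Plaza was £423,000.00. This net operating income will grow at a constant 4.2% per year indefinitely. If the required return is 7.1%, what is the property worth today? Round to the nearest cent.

£15198827.59

D₁ = D₀ × (1 + g) = £423,000.00 × 1.042 = £440,766.0000
Growing perpetuity: P = D₁ / (r − g) = £440,766.0000 / (0.071 − 0.042) = £15,198,827.59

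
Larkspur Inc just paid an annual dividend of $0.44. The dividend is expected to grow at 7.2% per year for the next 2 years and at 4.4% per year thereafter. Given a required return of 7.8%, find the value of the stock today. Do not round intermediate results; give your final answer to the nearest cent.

$14.23

D_1 = 0.47168
D_2 = 0.50564
Terminal value at year 2: TV = D_2×(1+g_2)/(r−g_2) = 0.52789/0.034 = 15.52615
P_0 = D_1/(1+r)^1 + D_2/(1+r)^2 + TV/(1+r)^2
    = 0.43755 + 0.43512 + 13.36061 = 14.23328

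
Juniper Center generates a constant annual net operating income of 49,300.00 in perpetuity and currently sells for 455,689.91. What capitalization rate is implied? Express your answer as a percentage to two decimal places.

10.82%

P = C/r ⇒ r = C/P = 49,300.00/455,689.91 = 0.108188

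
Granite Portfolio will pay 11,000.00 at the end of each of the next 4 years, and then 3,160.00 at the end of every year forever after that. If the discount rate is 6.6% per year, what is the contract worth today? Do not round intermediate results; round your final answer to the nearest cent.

74676.10

PV of 4-year annuity: 11,000.00 × [1 − (1+0.066)^−4] / 0.066 = 37598.26533
Perpetuity value at year 4: 3,160.00 / 0.066 = 47878.78788
PV of perpetuity: 47878.78788 / (1+0.066)^4 = 37077.83166
Total PV = 37598.26533 + 37077.83166 = 74676.09698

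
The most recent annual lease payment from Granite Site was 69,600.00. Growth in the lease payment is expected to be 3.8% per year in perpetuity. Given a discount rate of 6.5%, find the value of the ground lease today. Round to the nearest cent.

D₁ = D₀ × (1 + g) = 69,600.00 × 1.038 = 72,244.8000
Growing perpetuity: P = D₁ / (r − g) = 72,244.8000 / (0.065 − 0.038) = 2,675,733.33

2675733.33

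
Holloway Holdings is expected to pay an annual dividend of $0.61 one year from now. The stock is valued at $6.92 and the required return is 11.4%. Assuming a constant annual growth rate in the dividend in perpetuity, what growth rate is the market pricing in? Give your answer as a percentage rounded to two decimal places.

P = D₁/(r−g) ⇒ g = r − D₁/P = 0.114 − $0.61/$6.92 = 0.025850

2.58%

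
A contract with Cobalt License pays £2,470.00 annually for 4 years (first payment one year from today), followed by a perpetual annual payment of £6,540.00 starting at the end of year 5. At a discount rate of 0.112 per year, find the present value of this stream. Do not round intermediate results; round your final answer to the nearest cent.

£45819.63

PV of 4-year annuity: £2,470.00 × [1 − (1+0.112)^−4] / 0.112 = 7630.43267
Perpetuity value at year 4: £6,540.00 / 0.112 = 58392.85714
PV of perpetuity: 58392.85714 / (1+0.112)^4 = 38189.20140
Total PV = 7630.43267 + 38189.20140 = 45819.63407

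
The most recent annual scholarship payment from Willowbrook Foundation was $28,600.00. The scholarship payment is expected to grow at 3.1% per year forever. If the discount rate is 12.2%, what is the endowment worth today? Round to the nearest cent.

$324028.57

D₁ = D₀ × (1 + g) = $28,600.00 × 1.031 = $29,486.6000
Growing perpetuity: P = D₁ / (r − g) = $29,486.6000 / (0.122 − 0.031) = $324,028.57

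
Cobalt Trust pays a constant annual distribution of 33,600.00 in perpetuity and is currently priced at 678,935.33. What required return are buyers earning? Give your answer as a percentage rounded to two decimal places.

P = C/r ⇒ r = C/P = 33,600.00/678,935.33 = 0.049489

4.95%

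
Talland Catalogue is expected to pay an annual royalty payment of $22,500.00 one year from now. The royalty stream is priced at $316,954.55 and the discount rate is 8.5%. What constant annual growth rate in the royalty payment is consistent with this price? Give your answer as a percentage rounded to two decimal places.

P = D₁/(r−g) ⇒ g = r − D₁/P = 0.085 − $22,500.00/$316,954.55 = 0.014012

1.40%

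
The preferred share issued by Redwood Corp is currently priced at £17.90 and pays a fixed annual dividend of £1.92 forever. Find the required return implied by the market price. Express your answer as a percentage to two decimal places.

10.73%

P = C/r ⇒ r = C/P = £1.92/£17.90 = 0.107263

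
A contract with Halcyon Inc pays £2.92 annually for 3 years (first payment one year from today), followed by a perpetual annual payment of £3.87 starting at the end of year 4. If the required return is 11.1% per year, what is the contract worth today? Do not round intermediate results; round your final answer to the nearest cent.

£32.55

PV of 3-year annuity: £2.92 × [1 − (1+0.111)^−3] / 0.111 = 7.12325
Perpetuity value at year 3: £3.87 / 0.111 = 34.86486
PV of perpetuity: 34.86486 / (1+0.111)^3 = 25.42411
Total PV = 7.12325 + 25.42411 = 32.54737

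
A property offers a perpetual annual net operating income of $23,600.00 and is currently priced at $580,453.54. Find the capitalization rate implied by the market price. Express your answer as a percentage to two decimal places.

P = C/r ⇒ r = C/P = $23,600.00/$580,453.54 = 0.040658

4.07%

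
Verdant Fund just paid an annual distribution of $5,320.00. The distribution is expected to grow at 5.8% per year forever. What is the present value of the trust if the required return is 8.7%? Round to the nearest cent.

$194088.28

D₁ = D₀ × (1 + g) = $5,320.00 × 1.058 = $5,628.5600
Growing perpetuity: P = D₁ / (r − g) = $5,628.5600 / (0.087 − 0.058) = $194,088.28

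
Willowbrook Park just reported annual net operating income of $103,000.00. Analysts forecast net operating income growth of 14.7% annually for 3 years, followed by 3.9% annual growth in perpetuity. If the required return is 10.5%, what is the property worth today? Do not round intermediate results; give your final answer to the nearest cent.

D_1 = 118141.00000
D_2 = 135507.72700
D_3 = 155427.36287
Terminal value at year 3: TV = D_3×(1+g_2)/(r−g_2) = 161489.03002/0.066 = 2446803.48517
P_0 = D_1/(1+r)^1 + D_2/(1+r)^2 + D_3/(1+r)^3 + TV/(1+r)^3
    = 106914.93213 + 110978.66710 + 115196.86079 + 1813477.85388 = 2146568.31389

$2146568.31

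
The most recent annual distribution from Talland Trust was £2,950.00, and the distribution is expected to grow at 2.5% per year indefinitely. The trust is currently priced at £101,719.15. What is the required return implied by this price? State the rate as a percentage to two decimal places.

D₁ = £2,950.00 × 1.025 = £3,023.7500
P = D₁/(r − g) ⇒ r = D₁/P + g = £3,023.7500/£101,719.15 + 0.025 = 0.029726 + 0.025 = 0.054726

5.47%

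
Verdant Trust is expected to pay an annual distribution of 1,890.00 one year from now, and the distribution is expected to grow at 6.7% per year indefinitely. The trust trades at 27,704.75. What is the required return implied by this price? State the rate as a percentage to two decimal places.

13.52%

P = D₁/(r − g) ⇒ r = D₁/P + g = 1,890.0000/27,704.75 + 0.067 = 0.068219 + 0.067 = 0.135219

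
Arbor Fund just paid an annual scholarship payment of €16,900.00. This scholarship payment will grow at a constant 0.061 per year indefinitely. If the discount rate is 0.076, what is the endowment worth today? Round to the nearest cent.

D₁ = D₀ × (1 + g) = €16,900.00 × 1.061 = €17,930.9000
Growing perpetuity: P = D₁ / (r − g) = €17,930.9000 / (0.076 − 0.061) = €1,195,393.33

€1195393.33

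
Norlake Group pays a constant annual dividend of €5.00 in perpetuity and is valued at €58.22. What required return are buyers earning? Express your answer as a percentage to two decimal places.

8.59%

P = C/r ⇒ r = C/P = €5.00/€58.22 = 0.085881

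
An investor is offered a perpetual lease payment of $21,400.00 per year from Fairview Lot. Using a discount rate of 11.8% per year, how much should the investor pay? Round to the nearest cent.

Level perpetuity: PV = C / r = $21,400.00 / 0.118 = $181,355.93

$181355.93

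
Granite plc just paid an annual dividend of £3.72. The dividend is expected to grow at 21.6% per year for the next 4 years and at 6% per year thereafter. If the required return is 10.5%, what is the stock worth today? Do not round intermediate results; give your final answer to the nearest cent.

£147.52

D_1 = 4.52352
D_2 = 5.50060
D_3 = 6.68873
D_4 = 8.13350
Terminal value at year 4: TV = D_4×(1+g_2)/(r−g_2) = 8.62151/0.045 = 191.58901
P_0 = D_1/(1+r)^1 + D_2/(1+r)^2 + D_3/(1+r)^3 + D_4/(1+r)^4 + TV/(1+r)^4
    = 4.09368 + 4.50490 + 4.95743 + 5.45542 + 128.50543 = 147.51687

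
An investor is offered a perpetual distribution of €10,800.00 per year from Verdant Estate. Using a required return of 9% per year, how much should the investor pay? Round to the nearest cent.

€120000.00

Level perpetuity: PV = C / r = €10,800.00 / 0.09 = €120,000.00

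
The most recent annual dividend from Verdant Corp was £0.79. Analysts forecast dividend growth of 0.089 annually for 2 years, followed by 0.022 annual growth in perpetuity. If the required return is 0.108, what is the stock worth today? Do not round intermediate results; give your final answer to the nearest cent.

£10.61

D_1 = 0.86031
D_2 = 0.93688
Terminal value at year 2: TV = D_2×(1+g_2)/(r−g_2) = 0.95749/0.086 = 11.13359
P_0 = D_1/(1+r)^1 + D_2/(1+r)^2 + TV/(1+r)^2
    = 0.77645 + 0.76314 + 9.06892 = 10.60852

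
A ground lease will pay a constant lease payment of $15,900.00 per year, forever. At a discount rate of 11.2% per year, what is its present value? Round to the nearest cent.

$141964.29

Level perpetuity: PV = C / r = $15,900.00 / 0.112 = $141,964.29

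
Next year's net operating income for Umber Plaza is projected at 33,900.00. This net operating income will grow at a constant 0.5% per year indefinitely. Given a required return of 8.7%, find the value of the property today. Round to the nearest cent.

413414.63

Growing perpetuity: P = D₁ / (r − g) = 33,900.0000 / (0.087 − 0.005) = 413,414.63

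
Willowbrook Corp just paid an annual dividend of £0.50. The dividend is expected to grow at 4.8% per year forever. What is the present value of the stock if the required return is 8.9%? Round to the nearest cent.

D₁ = D₀ × (1 + g) = £0.50 × 1.048 = £0.5240
Growing perpetuity: P = D₁ / (r − g) = £0.5240 / (0.089 − 0.048) = £12.78

£12.78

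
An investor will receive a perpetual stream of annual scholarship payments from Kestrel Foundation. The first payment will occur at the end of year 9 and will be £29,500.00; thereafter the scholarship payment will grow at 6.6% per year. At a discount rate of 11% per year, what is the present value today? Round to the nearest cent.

Value at end of year 8: C₁ / (r − g) = £29,500.00 / (0.11 − 0.066) = £670,454.5455
Discount to today: PV = £670,454.5455 / (1 + 0.11)^8 = £670,454.5455 / 2.304538 = £290,927.99

£290927.99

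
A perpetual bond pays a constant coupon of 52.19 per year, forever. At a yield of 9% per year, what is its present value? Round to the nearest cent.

Level perpetuity: PV = C / r = 52.19 / 0.09 = 579.89

579.89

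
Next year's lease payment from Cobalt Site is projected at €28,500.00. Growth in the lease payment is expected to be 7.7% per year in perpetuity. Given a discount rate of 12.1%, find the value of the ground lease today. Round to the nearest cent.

Growing perpetuity: P = D₁ / (r − g) = €28,500.0000 / (0.121 − 0.077) = €647,727.27

€647727.27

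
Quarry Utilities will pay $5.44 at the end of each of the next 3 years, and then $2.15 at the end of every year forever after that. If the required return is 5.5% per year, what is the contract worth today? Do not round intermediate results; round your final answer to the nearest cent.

$47.97

PV of 3-year annuity: $5.44 × [1 − (1+0.055)^−3] / 0.055 = 14.67676
Perpetuity value at year 3: $2.15 / 0.055 = 39.09091
PV of perpetuity: 39.09091 / (1+0.055)^3 = 33.29035
Total PV = 14.67676 + 33.29035 = 47.96711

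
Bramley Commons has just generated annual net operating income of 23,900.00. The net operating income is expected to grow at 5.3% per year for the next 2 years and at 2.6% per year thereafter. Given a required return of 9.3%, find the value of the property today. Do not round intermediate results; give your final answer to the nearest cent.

384901.26

D_1 = 25166.70000
D_2 = 26500.53510
Terminal value at year 2: TV = D_2×(1+g_2)/(r−g_2) = 27189.54901/0.067 = 405814.16437
P_0 = D_1/(1+r)^1 + D_2/(1+r)^2 + TV/(1+r)^2
    = 23025.34309 + 22182.69559 + 339693.21898 = 384901.25766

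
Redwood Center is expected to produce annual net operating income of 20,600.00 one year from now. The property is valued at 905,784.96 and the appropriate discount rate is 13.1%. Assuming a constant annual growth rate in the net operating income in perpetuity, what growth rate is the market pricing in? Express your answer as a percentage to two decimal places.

10.83%

P = D₁/(r−g) ⇒ g = r − D₁/P = 0.131 − 20,600.00/905,784.96 = 0.108257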